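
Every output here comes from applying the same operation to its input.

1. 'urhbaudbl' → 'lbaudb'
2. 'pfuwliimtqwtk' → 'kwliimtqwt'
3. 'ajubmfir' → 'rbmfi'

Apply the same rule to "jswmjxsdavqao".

In each case the input is transformed by: delete the first 3 characters, then move the last character to the front.
So "jswmjxsdavqao" becomes "omjxsdavqa".
(Check on "pfuwliimtqwtk": → "wliimtqwtk" → "kwliimtqwt" ✓)

omjxsdavqa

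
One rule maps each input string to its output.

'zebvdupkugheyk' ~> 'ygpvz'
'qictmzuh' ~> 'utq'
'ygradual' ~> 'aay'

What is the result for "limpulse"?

spl

The transformation: keep one character in every 3, starting at position 1 (positions 1st, 4th, 7th, ...), then reverse the string.
Doing the same to "limpulse": "spl".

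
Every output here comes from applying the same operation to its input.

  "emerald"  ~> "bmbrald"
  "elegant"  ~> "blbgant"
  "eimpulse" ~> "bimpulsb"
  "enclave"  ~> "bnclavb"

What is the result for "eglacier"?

bglacibr

The transformation: replace every "e" with "b".
So "eglacier" becomes "bglacibr".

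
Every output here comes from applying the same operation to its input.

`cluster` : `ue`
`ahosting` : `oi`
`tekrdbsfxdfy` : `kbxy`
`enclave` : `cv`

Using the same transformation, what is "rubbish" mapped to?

bs

In each case the input is transformed by: keep one character in every 3, starting at position 3 (positions 3rd, 6th, 9th, ...).
For "rubbish" the result is "bs".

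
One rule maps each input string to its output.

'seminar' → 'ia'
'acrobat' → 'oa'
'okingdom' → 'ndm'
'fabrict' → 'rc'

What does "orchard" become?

In each case the input is transformed by: keep every other character starting from the second (positions 2nd, 4th, 6th, ...), then delete the first character.
For "orchard", step one produces "rhr"; step two turns that into "hr".

hr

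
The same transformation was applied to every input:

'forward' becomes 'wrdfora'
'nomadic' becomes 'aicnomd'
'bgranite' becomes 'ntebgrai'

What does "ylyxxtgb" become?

xgbylyxt

Looking at the pairs, the operation is to move the last 3 characters to the front (rotate right by 3), then swap the first and last characters.
Working it through for "ylyxxtgb": intermediate "tgbylyxx", final "xgbylyxt".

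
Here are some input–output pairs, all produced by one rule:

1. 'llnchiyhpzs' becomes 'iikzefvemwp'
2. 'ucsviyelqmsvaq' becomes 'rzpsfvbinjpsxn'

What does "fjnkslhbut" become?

cgkhpieyrq

The pattern: shift every letter 3 places backward in the alphabet (wrapping around).
On "fjnkslhbut" that produces "cgkhpieyrq".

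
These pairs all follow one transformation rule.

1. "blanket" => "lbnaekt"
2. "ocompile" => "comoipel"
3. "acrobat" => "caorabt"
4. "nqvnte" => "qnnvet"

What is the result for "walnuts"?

awnltus

The transformation: swap each adjacent pair of characters (1↔2, 3↔4, ...).
Applying that to "walnuts" gives "awnltus".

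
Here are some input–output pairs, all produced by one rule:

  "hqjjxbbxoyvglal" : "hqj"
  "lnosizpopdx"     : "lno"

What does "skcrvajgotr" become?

skc

In each case the input is transformed by: keep only the first 3 characters.
Doing the same to "skcrvajgotr": "skc".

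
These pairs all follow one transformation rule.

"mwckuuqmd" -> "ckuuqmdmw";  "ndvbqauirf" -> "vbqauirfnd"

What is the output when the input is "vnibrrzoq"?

ibrrzoqvn

In each case the input is transformed by: move the first 2 characters to the end (rotate left by 2).
For "vnibrrzoq" the result is "ibrrzoqvn".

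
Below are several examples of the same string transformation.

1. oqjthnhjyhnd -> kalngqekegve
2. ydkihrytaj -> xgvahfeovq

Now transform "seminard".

oapbjfkx

Rule — shift every letter 3 places backward in the alphabet (wrapping around), then move the last 2 characters to the front (rotate right by 2).
For "seminard", step one produces "pbjfkxoa"; step two turns that into "oapbjfkx".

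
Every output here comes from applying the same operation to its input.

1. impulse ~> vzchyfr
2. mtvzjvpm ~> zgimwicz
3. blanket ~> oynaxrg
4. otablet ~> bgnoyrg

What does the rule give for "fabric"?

Rule — shift every letter 13 places forward in the alphabet (wrapping around) — i.e. ROT13.
For "fabric" the result is "snoevp".

snoevp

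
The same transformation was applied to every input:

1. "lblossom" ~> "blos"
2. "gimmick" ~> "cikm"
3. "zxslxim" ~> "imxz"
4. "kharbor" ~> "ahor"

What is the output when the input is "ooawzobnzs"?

anosz

Each output is the input with this applied: sort the characters into alphabetical order, then keep every other character starting from the first (positions 1st, 3rd, 5th, ...).
Working it through for "ooawzobnzs": intermediate "abnoooswzz", final "anosz".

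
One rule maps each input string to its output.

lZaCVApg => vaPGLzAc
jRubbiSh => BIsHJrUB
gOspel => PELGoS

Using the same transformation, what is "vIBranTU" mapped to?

Looking at the pairs, the operation is to swap the front and back halves of the string, then flip the case of every letter.
Working it through for "vIBranTU": intermediate "anTUvIBr", final "ANtuVibR".

ANtuVibR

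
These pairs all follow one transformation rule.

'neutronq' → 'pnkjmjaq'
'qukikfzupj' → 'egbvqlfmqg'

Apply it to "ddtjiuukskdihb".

The rule is to shift every letter 4 places backward in the alphabet (wrapping around), then move the first 3 characters to the end (rotate left by 3).
Starting from "ddtjiuukskdihb": after the first operation, "zzpfeqqgogzedx"; after the second, "feqqgogzedxzzp".

feqqgogzedxzzp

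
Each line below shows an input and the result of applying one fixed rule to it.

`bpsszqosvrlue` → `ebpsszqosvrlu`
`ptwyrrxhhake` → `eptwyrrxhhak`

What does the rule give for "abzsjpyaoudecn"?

Each output is the input with this applied: move the last character to the front.
Applying that to "abzsjpyaoudecn" gives "nabzsjpyaoudec".

nabzsjpyaoudec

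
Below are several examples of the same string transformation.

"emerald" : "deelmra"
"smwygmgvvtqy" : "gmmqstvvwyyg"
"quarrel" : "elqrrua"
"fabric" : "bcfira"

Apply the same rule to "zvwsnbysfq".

fnqssvwyzb

Rule — sort the characters into alphabetical order, then move the first character to the end.
For "zvwsnbysfq", step one produces "bfnqssvwyz"; step two turns that into "fnqssvwyzb".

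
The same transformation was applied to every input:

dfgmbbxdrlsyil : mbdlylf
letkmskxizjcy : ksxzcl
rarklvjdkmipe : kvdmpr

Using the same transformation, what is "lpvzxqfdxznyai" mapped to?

zqdzyip

Rule — move the first 2 characters to the end (rotate left by 2), then keep every other character starting from the second (positions 2nd, 4th, 6th, ...).
Applying both steps to "lpvzxqfdxznyai": "vzxqfdxznyailp", then "zqdzyip".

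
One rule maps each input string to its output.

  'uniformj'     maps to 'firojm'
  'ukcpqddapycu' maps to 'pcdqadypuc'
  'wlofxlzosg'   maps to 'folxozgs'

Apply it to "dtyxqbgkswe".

xybqkgwse

Each output is the input with this applied: swap each adjacent pair of characters (1↔2, 3↔4, ...), then delete the first 2 characters.
For "dtyxqbgkswe" the result is "xybqkgwse".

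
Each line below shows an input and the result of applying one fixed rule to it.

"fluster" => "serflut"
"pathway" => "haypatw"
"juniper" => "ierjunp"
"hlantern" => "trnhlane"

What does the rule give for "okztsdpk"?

Each output is the input with this applied: move the last 3 characters to the front (rotate right by 3), then swap the first and last characters.
Starting from "okztsdpk": after the first operation, "dpkokzts"; after the second, "spkokztd".

spkokztd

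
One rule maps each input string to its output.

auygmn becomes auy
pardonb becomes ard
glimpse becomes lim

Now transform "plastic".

las

The pattern: move the last 3 characters to the front (rotate right by 3), then keep only the last 3 characters.
For "plastic", step one produces "ticplas"; step two turns that into "las".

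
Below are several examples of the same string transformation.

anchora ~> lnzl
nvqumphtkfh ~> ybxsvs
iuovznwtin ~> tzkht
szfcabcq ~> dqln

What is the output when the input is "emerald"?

Each output is the input with this applied: shift every letter 11 places forward in the alphabet (wrapping around), then keep every other character starting from the first (positions 1st, 3rd, 5th, ...).
Doing the same to "emerald": "pplo".

pplo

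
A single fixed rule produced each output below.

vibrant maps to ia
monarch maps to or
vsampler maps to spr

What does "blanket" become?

Each output is the input with this applied: keep one character in every 3, starting at position 2 (positions 2nd, 5th, 8th, ...).
On "blanket" that produces "lk".

lk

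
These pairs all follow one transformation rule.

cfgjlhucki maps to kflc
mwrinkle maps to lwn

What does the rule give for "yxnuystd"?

Looking at the pairs, the operation is to move the last 2 characters to the front (rotate right by 2), then keep one character in every 3, starting at position 1 (positions 1st, 4th, 7th, ...).
Working it through for "yxnuystd": intermediate "tdyxnuys", final "txy".

txy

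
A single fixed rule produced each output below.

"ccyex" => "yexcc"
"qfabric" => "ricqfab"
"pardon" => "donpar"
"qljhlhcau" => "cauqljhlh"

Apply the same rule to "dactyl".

tyldac

Each output is the input with this applied: move the last 3 characters to the front (rotate right by 3).
"dactyl" → "tyldac".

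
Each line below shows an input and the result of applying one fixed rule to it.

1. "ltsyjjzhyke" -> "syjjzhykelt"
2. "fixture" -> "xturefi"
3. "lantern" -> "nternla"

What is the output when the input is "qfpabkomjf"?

The rule is to move the first 2 characters to the end (rotate left by 2).
Doing the same to "qfpabkomjf": "pabkomjfqf".

pabkomjfqf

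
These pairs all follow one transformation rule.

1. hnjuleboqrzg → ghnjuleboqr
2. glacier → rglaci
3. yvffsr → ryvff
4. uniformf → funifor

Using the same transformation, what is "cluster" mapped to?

rclust

Looking at the pairs, the operation is to move the last character to the front, then delete the last character.
So "cluster" becomes "rclust".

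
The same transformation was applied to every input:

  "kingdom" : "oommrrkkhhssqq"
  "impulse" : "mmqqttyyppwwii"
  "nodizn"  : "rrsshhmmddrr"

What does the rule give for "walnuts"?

aaeepprryyxxww

The transformation: double every character, then shift every letter 4 places forward in the alphabet (wrapping around).
For "walnuts", step one produces "wwaallnnuuttss"; step two turns that into "aaeepprryyxxww".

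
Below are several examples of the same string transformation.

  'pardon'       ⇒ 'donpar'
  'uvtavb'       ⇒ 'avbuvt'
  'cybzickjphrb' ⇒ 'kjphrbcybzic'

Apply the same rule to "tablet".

lettab

Rule — swap the front and back halves of the string.
For "tablet" the result is "lettab".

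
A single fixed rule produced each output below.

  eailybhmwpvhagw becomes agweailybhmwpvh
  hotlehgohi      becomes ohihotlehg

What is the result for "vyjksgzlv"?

zlvvyjksg

Rule — move the last 3 characters to the front (rotate right by 3).
For "vyjksgzlv" the result is "zlvvyjksg".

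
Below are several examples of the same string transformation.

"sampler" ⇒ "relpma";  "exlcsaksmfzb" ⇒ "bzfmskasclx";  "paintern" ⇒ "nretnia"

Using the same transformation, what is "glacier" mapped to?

reical

The transformation: reverse the string, then delete the last character.
On "glacier" that produces "reical".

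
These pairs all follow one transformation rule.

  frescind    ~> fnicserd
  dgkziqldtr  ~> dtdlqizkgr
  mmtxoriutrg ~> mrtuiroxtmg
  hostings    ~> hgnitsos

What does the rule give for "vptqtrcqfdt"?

vdfqcrtqtpt

The transformation: reverse the string, then swap the first and last characters.
Doing the same to "vptqtrcqfdt": "vdfqcrtqtpt".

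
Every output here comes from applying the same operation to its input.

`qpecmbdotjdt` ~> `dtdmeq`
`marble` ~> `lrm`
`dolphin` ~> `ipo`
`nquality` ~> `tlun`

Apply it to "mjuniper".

Looking at the pairs, the operation is to reverse the string, then keep every other character starting from the second (positions 2nd, 4th, 6th, ...).
For "mjuniper" the result is "eium".

eium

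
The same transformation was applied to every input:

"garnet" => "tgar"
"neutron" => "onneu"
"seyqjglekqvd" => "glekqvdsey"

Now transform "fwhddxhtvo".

The transformation: move the first 3 characters to the end (rotate left by 3), then delete the first 2 characters.
"fwhddxhtvo" → "xhtvofwh".

xhtvofwh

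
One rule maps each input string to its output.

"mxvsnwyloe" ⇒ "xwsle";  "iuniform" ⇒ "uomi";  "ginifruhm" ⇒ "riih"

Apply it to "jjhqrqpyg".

Each output is the input with this applied: keep every other character starting from the second (positions 2nd, 4th, 6th, ...), then sort the characters into reverse alphabetical order.
So "jjhqrqpyg" becomes "yqqj".

yqqj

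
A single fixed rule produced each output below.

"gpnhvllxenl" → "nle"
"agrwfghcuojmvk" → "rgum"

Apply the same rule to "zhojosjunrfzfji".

osnzi

The rule is to keep one character in every 3, starting at position 3 (positions 3rd, 6th, 9th, ...).
On "zhojosjunrfzfji" that produces "osnzi".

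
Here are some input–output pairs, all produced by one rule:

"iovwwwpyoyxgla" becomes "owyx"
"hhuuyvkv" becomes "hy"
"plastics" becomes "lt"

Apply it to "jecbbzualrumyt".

The pattern: keep one character in every 3, starting at position 2 (positions 2nd, 5th, 8th, ...), then delete the last character.
Starting from "jecbbzualrumyt": after the first operation, "ebaut"; after the second, "ebau".

ebau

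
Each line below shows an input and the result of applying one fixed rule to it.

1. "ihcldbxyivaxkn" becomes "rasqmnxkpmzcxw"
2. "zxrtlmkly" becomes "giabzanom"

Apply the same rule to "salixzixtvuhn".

What's happening: shift every letter 11 places backward in the alphabet (wrapping around), then move the first 2 characters to the end (rotate left by 2).
On "salixzixtvuhn": the first step gives "hpaxmoxmikjwc", and the second then gives "axmoxmikjwchp".

axmoxmikjwchp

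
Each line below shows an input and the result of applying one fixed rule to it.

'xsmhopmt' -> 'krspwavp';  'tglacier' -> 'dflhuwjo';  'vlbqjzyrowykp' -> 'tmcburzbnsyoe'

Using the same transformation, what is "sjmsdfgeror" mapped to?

vgijhuruvmp

Rule — move the first 3 characters to the end (rotate left by 3), then shift every letter 3 places forward in the alphabet (wrapping around).
Applying both steps to "sjmsdfgeror": "sdfgerorsjm", then "vgijhuruvmp".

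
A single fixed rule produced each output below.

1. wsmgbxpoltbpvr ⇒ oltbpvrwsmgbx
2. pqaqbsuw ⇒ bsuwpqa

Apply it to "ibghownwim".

wnwimibgh

Looking at the pairs, the operation is to swap the front and back halves of the string, then delete the last character.
So "ibghownwim" becomes "wnwimibgh".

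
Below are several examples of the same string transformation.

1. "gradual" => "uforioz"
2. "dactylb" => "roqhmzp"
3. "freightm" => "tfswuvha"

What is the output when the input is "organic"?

cfuobwq

The pattern: shift every letter 12 places backward in the alphabet (wrapping around).
On "organic" that produces "cfuobwq".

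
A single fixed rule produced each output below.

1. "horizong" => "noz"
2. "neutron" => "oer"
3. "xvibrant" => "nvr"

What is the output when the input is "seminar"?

aen

What's happening: move the last 2 characters to the front (rotate right by 2), then keep one character in every 3, starting at position 1 (positions 1st, 4th, 7th, ...).
Applying both steps to "seminar": "arsemin", then "aen".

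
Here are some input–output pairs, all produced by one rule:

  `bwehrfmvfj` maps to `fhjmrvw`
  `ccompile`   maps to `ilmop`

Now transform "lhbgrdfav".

fghlrv

Rule — sort the characters into alphabetical order, then delete the first 3 characters.
On "lhbgrdfav" that produces "fghlrv".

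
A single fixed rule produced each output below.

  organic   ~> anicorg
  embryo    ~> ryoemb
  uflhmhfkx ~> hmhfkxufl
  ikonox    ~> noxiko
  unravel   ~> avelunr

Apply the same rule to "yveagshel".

Each output is the input with this applied: move the first 3 characters to the end (rotate left by 3).
Doing the same to "yveagshel": "agshelyve".

agshelyve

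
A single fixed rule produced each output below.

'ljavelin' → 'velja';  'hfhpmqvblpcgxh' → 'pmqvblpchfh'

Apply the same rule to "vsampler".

mpvsa

The pattern: delete the last 3 characters, then move the first 3 characters to the end (rotate left by 3).
On "vsampler": the first step gives "vsamp", and the second then gives "mpvsa".
(Check on "hfhpmqvblpcgxh": → "hfhpmqvblpc" → "pmqvblpchfh" ✓)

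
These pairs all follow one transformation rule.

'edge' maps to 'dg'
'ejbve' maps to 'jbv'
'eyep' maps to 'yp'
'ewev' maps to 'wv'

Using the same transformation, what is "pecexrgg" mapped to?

The pattern: remove every "e".
So "pecexrgg" becomes "pcxrgg".

pcxrgg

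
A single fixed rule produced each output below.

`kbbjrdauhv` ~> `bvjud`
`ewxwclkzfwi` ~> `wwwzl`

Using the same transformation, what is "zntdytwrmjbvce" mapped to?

What's happening: keep every other character starting from the second (positions 2nd, 4th, 6th, ...), then take characters alternately from the front and the back (1st, last, 2nd, 2nd-last, ...).
Applying both steps to "zntdytwrmjbvce": "ndtrjve", then "nedvtjr".

nedvtjr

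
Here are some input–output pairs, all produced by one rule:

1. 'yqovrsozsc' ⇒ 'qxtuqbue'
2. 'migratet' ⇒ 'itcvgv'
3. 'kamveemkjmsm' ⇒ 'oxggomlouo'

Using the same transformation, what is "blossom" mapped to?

quuqo

Looking at the pairs, the operation is to delete the first 2 characters, then shift every letter 2 places forward in the alphabet (wrapping around).
For "blossom", step one produces "ossom"; step two turns that into "quuqo".
(Check on "yqovrsozsc": → "ovrsozsc" → "qxtuqbue" ✓)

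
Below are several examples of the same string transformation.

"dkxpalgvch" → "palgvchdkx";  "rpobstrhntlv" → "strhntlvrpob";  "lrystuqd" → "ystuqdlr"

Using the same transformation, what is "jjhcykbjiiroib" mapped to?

The pattern: swap the front and back halves of the string, then move the last 2 characters to the front (rotate right by 2).
"jjhcykbjiiroib" → "jiiroibjjhcykb" → "kbjiiroibjjhcy".

kbjiiroibjjhcy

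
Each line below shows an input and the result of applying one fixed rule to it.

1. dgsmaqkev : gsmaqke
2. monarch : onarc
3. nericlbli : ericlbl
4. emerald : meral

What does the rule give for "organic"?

Each output is the input with this applied: move the first character to the end, then delete the last 2 characters.
"organic" → "rganico" → "rgani".

rgani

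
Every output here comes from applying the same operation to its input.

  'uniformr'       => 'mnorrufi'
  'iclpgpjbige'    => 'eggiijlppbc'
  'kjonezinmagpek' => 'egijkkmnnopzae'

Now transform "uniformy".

Rule — sort the characters into alphabetical order, then move the first 2 characters to the end (rotate left by 2).
On "uniformy": the first step gives "fimnoruy", and the second then gives "mnoruyfi".

mnoruyfi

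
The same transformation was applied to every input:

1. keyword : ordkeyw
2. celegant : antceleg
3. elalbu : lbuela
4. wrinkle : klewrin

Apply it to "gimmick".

ickgimm

Each output is the input with this applied: move the last 3 characters to the front (rotate right by 3).
On "gimmick" that produces "ickgimm".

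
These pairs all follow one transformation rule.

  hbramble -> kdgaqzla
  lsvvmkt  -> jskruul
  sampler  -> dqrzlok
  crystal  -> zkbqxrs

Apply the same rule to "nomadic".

hbmnlzc

Each output is the input with this applied: shift every letter 1 place backward in the alphabet (wrapping around), then move the last 2 characters to the front (rotate right by 2).
Starting from "nomadic": after the first operation, "mnlzchb"; after the second, "hbmnlzc".
(Check on "crystal": → "bqxrszk" → "zkbqxrs" ✓)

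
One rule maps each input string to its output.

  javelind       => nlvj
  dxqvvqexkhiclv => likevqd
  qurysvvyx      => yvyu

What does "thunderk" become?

rdut

What's happening: reverse the string, then keep every other character starting from the second (positions 2nd, 4th, 6th, ...).
Applying both steps to "thunderk": "krednuht", then "rdut".
(Check on "dxqvvqexkhiclv": → "vlcihkxeqvvqxd" → "likevqd" ✓)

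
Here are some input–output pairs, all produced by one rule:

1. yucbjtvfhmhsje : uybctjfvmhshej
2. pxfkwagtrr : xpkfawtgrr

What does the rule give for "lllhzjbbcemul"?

llhljzbbecuml

Looking at the pairs, the operation is to swap each adjacent pair of characters (1↔2, 3↔4, ...).
For "lllhzjbbcemul" the result is "llhljzbbecuml".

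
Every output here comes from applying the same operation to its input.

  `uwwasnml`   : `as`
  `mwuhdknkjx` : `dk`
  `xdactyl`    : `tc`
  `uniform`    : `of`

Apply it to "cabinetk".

in

The pattern: take characters alternately from the front and the back (1st, last, 2nd, 2nd-last, ...), then keep only the last 2 characters.
On "cabinetk": the first step gives "ckatbein", and the second then gives "in".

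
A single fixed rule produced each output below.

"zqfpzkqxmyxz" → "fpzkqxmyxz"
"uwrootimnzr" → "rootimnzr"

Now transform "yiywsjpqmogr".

ywsjpqmogr

In each case the input is transformed by: delete the first 2 characters.
"yiywsjpqmogr" → "ywsjpqmogr".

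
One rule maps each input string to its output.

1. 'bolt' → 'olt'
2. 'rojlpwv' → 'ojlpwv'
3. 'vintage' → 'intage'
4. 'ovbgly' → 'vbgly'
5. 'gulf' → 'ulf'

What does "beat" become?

The pattern: delete the first character.
For "beat" the result is "eat".

eat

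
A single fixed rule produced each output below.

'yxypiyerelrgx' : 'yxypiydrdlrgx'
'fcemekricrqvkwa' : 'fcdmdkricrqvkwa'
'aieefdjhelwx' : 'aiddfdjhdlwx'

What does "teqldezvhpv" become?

What's happening: replace every "e" with "d".
Applying that to "teqldezvhpv" gives "tdqlddzvhpv".

tdqlddzvhpv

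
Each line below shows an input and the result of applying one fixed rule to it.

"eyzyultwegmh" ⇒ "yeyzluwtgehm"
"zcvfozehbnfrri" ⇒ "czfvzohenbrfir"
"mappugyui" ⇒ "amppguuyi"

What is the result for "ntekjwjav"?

tnkewjajv

Each output is the input with this applied: swap each adjacent pair of characters (1↔2, 3↔4, ...).
For "ntekjwjav" the result is "tnkewjajv".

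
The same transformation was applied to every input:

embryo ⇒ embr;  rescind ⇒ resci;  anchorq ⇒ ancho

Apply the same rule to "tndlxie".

What's happening: delete the last 2 characters.
Doing the same to "tndlxie": "tndlx".

tndlx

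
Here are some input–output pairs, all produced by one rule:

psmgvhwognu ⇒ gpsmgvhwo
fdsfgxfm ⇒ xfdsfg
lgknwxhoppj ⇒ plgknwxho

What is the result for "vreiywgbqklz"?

The pattern: delete the last 2 characters, then move the last character to the front.
So "vreiywgbqklz" becomes "kvreiywgbq".

kvreiywgbq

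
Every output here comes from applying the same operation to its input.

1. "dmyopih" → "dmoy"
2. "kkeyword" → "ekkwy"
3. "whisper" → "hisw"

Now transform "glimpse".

The pattern: delete the last 3 characters, then sort the characters into alphabetical order.
Starting from "glimpse": after the first operation, "glim"; after the second, "gilm".

gilm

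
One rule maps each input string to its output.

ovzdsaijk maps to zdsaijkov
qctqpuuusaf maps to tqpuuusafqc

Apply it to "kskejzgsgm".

In each case the input is transformed by: move the first 2 characters to the end (rotate left by 2).
Doing the same to "kskejzgsgm": "kejzgsgmks".

kejzgsgmks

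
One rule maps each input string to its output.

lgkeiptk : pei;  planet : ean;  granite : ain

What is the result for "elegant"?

What's happening: take characters alternately from the front and the back (1st, last, 2nd, 2nd-last, ...), then keep only the last 3 characters.
"elegant" → "etlneag" → "eag".

eag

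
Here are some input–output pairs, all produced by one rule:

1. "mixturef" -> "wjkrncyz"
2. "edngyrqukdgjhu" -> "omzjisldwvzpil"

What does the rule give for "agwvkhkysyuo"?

Looking at the pairs, the operation is to shift every letter 5 places forward in the alphabet (wrapping around), then move the last 3 characters to the front (rotate right by 3).
On "agwvkhkysyuo": the first step gives "flbapmpdxdzt", and the second then gives "dztflbapmpdx".

dztflbapmpdx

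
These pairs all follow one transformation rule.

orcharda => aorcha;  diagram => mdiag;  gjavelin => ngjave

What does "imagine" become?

In each case the input is transformed by: move the last character to the front, then delete the last 2 characters.
Applying both steps to "imagine": "eimagin", then "eimag".

eimag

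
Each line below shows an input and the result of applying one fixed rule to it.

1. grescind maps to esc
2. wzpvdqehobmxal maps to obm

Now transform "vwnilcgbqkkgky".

Looking at the pairs, the operation is to move the last 3 characters to the front (rotate right by 3), then keep only the last 3 characters.
Applying both steps to "vwnilcgbqkkgky": "gkyvwnilcgbqkk", then "qkk".

qkk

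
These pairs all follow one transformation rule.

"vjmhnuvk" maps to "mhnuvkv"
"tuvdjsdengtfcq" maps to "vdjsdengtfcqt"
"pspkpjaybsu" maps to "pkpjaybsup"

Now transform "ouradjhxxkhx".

radjhxxkhxo

Looking at the pairs, the operation is to move the first character to the end, then delete the first character.
On "ouradjhxxkhx": the first step gives "uradjhxxkhxo", and the second then gives "radjhxxkhxo".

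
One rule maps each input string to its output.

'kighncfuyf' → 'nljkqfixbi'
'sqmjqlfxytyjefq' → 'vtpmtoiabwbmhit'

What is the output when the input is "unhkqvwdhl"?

xqkntyzgko

What's happening: shift every letter 3 places forward in the alphabet (wrapping around).
"unhkqvwdhl" → "xqkntyzgko".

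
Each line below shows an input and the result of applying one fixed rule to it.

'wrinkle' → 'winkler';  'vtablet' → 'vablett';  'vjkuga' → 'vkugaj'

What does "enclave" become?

eclaven

The rule is to move the first character to the end, then swap the first and last characters.
Working it through for "enclave": intermediate "nclavee", final "eclaven".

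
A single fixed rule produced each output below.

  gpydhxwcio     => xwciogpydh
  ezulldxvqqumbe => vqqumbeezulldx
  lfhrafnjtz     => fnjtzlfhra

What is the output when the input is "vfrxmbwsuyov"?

wsuyovvfrxmb

The rule is to swap the front and back halves of the string.
For "vfrxmbwsuyov" the result is "wsuyovvfrxmb".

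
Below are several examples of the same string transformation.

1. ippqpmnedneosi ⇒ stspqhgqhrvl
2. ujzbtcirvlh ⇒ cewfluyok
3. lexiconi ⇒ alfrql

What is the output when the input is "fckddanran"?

nggdqudq

Each output is the input with this applied: shift every letter 3 places forward in the alphabet (wrapping around), then delete the first 2 characters.
On "fckddanran": the first step gives "ifnggdqudq", and the second then gives "nggdqudq".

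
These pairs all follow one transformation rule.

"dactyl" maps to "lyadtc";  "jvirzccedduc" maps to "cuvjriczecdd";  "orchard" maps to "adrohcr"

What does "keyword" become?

odekwyr

The pattern: swap each adjacent pair of characters (1↔2, 3↔4, ...), then move the last 2 characters to the front (rotate right by 2).
"keyword" → "ekwyrod" → "odekwyr".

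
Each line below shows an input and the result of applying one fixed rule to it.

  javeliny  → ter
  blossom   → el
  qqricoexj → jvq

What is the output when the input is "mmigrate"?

In each case the input is transformed by: shift every letter 7 places backward in the alphabet (wrapping around), then keep one character in every 3, starting at position 2 (positions 2nd, 5th, 8th, ...).
Starting from "mmigrate": after the first operation, "ffbzktmx"; after the second, "fkx".

fkx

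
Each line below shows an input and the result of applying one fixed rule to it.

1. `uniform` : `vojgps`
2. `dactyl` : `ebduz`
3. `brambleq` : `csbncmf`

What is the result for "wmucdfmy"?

The pattern: delete the last character, then shift every letter 1 place forward in the alphabet (wrapping around).
Applying both steps to "wmucdfmy": "wmucdfm", then "xnvdegn".

xnvdegn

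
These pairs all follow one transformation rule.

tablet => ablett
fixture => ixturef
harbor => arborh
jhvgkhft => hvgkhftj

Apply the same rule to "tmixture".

mixturet

In each case the input is transformed by: move the first character to the end.
"tmixture" → "mixturet".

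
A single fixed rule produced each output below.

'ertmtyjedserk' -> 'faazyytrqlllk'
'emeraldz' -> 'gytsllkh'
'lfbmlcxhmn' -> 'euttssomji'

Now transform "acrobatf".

ayvmjihh

What's happening: sort the characters into reverse alphabetical order, then shift every letter 7 places forward in the alphabet (wrapping around).
Working it through for "acrobatf": intermediate "trofcbaa", final "ayvmjihh".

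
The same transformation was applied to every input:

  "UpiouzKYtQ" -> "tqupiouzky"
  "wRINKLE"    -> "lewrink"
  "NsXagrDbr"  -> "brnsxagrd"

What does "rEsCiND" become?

ndresci

In each case the input is transformed by: move the last 2 characters to the front (rotate right by 2), then convert every letter to lowercase.
For "rEsCiND", step one produces "NDrEsCi"; step two turns that into "ndresci".
(Check on "UpiouzKYtQ": → "tQUpiouzKY" → "tqupiouzky" ✓)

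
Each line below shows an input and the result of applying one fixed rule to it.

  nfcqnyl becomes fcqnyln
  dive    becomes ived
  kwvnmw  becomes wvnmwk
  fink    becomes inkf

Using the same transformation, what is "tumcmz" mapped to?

umcmzt

Looking at the pairs, the operation is to move the first character to the end.
On "tumcmz" that produces "umcmzt".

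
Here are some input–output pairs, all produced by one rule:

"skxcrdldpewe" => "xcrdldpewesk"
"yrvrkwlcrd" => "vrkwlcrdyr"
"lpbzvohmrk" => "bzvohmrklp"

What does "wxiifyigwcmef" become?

iifyigwcmefwx

Each output is the input with this applied: move the first 2 characters to the end (rotate left by 2).
"wxiifyigwcmef" → "iifyigwcmefwx".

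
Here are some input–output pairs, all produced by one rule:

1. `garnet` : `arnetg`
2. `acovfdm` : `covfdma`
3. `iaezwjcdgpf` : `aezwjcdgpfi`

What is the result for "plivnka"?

Looking at the pairs, the operation is to move the first character to the end.
Applying that to "plivnka" gives "livnkap".

livnkap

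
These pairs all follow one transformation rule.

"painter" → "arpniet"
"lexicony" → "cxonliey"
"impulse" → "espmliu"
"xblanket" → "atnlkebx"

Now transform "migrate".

armiget

What's happening: sort the characters into reverse alphabetical order, then swap the first and last characters.
For "migrate", step one produces "trmigea"; step two turns that into "armiget".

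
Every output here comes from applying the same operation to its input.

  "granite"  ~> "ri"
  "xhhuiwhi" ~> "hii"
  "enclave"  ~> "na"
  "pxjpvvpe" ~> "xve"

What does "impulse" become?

ml

The pattern: keep one character in every 3, starting at position 2 (positions 2nd, 5th, 8th, ...).
Doing the same to "impulse": "ml".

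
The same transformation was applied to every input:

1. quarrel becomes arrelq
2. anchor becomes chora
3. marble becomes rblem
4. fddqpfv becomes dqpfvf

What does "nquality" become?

ualityn

Each output is the input with this applied: move the first character to the end, then delete the first character.
For "nquality", step one produces "qualityn"; step two turns that into "ualityn".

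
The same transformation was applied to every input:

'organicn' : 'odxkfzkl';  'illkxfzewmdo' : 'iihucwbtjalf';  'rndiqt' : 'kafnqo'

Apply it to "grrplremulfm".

Each output is the input with this applied: move the first character to the end, then shift every letter 3 places backward in the alphabet (wrapping around).
Working it through for "grrplremulfm": intermediate "rrplremulfmg", final "oomiobjricjd".

oomiobjricjd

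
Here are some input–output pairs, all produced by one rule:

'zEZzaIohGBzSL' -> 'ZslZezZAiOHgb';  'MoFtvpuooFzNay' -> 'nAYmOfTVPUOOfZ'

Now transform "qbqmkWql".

Looking at the pairs, the operation is to move the last 3 characters to the front (rotate right by 3), then flip the case of every letter.
On "qbqmkWql": the first step gives "Wqlqbqmk", and the second then gives "wQLQBQMK".

wQLQBQMK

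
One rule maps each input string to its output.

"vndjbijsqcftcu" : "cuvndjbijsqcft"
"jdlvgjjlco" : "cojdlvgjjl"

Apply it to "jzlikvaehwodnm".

What's happening: move the last 2 characters to the front (rotate right by 2).
On "jzlikvaehwodnm" that produces "nmjzlikvaehwod".

nmjzlikvaehwod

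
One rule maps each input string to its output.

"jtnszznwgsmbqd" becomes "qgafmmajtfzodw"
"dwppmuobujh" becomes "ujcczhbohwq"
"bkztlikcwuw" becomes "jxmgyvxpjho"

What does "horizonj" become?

What's happening: shift every letter 13 places forward in the alphabet (wrapping around) — i.e. ROT13, then swap the first and last characters.
Working it through for "horizonj": intermediate "ubevmbaw", final "wbevmbau".

wbevmbau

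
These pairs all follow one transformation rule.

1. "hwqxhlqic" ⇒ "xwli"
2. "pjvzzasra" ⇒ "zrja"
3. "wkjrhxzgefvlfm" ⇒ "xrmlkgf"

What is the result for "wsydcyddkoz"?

Looking at the pairs, the operation is to keep every other character starting from the second (positions 2nd, 4th, 6th, ...), then sort the characters into reverse alphabetical order.
For "wsydcyddkoz", step one produces "sdydo"; step two turns that into "ysodd".

ysodd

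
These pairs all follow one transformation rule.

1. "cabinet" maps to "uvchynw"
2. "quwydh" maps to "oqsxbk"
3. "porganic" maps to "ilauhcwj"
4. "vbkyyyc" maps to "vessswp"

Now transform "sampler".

ugjfylm

The pattern: shift every letter 6 places backward in the alphabet (wrapping around), then move the first character to the end.
Applying both steps to "sampler": "mugjfyl", then "ugjfylm".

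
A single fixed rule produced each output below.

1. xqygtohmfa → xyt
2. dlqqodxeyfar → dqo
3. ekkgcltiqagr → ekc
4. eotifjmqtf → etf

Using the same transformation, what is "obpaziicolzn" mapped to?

opz

The pattern: keep every other character starting from the first (positions 1st, 3rd, 5th, ...), then keep only the first 3 characters.
Applying both steps to "obpaziicolzn": "opzioz", then "opz".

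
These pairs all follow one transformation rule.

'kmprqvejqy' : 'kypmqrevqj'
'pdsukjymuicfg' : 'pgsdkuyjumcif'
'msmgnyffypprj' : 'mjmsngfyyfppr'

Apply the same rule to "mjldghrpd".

mdljgdrhp

What's happening: move the last character to the front, then swap each adjacent pair of characters (1↔2, 3↔4, ...).
Applying both steps to "mjldghrpd": "dmjldghrp", then "mdljgdrhp".
(Check on "msmgnyffypprj": → "jmsmgnyffyppr" → "mjmsngfyyfppr" ✓)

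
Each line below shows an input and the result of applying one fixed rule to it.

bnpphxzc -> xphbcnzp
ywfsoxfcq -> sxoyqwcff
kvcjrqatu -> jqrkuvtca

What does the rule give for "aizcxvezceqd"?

zveadiqzeccx

The transformation: take characters alternately from the front and the back (1st, last, 2nd, 2nd-last, ...), then move the last 3 characters to the front (rotate right by 3).
For "aizcxvezceqd", step one produces "adiqzeccxzve"; step two turns that into "zveadiqzeccx".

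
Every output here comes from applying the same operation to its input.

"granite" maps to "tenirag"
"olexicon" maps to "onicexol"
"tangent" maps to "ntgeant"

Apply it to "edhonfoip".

The transformation: reverse the string, then swap each adjacent pair of characters (1↔2, 3↔4, ...).
Applying both steps to "edhonfoip": "piofnohde", then "ipfoondhe".

ipfoondhe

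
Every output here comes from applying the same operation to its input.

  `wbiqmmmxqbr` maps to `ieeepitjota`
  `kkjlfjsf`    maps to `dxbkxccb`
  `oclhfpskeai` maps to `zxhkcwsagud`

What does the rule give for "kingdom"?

yvgecaf

The rule is to move the first 3 characters to the end (rotate left by 3), then shift every letter 8 places backward in the alphabet (wrapping around).
Applying both steps to "kingdom": "gdomkin", then "yvgecaf".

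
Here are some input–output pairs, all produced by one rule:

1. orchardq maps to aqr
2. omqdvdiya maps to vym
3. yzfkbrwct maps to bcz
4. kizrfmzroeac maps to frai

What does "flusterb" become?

The pattern: keep one character in every 3, starting at position 2 (positions 2nd, 5th, 8th, ...), then move the first character to the end.
"flusterb" → "ltb" → "tbl".
(Check on "yzfkbrwct": → "zbc" → "bcz" ✓)

tbl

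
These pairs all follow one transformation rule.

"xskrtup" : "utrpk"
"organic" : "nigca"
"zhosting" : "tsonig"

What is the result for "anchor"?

rohc

The rule is to delete the first 2 characters, then sort the characters into reverse alphabetical order.
Working it through for "anchor": intermediate "chor", final "rohc".
(Check on "organic": → "ganic" → "nigca" ✓)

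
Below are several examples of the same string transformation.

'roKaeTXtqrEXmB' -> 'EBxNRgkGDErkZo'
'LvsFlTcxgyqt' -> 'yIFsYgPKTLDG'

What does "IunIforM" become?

The rule is to shift every letter 13 places forward in the alphabet (wrapping around) — i.e. ROT13, then flip the case of every letter.
For "IunIforM", step one produces "VhaVsbeZ"; step two turns that into "vHAvSBEz".

vHAvSBEz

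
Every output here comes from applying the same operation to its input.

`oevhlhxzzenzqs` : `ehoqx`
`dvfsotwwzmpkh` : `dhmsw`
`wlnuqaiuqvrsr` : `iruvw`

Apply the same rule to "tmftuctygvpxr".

What's happening: keep one character in every 3, starting at position 1 (positions 1st, 4th, 7th, ...), then sort the characters into alphabetical order.
For "tmftuctygvpxr", step one produces "tttvr"; step two turns that into "rtttv".

rtttv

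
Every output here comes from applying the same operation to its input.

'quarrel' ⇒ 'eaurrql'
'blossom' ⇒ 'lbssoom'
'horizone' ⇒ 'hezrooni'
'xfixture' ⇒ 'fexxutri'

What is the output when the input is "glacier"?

carlige

The pattern: sort the characters into reverse alphabetical order, then move the last 2 characters to the front (rotate right by 2).
"glacier" → "rligeca" → "carlige".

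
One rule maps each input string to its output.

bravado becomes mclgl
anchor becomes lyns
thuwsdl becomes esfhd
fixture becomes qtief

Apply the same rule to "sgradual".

Rule — shift every letter 11 places forward in the alphabet (wrapping around), then delete the last 2 characters.
Applying both steps to "sgradual": "drcloflw", then "drclof".

drclof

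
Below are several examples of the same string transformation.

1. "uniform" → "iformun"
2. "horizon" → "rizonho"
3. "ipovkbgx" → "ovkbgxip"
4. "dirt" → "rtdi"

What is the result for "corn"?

rnco

Each output is the input with this applied: move the first 2 characters to the end (rotate left by 2).
On "corn" that produces "rnco".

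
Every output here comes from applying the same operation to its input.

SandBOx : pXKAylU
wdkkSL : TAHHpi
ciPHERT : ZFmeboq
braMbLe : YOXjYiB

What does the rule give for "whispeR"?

TEFPMBo

Each output is the input with this applied: flip the case of every letter, then shift every letter 3 places backward in the alphabet (wrapping around).
Working it through for "whispeR": intermediate "WHISPEr", final "TEFPMBo".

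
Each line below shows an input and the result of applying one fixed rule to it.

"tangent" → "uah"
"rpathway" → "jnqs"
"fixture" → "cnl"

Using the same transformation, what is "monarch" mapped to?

iuw

Rule — shift every letter 6 places backward in the alphabet (wrapping around), then keep every other character starting from the second (positions 2nd, 4th, 6th, ...).
Applying that to "monarch" gives "iuw".
(Check on "fixture": → "zcrnoly" → "cnl" ✓)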